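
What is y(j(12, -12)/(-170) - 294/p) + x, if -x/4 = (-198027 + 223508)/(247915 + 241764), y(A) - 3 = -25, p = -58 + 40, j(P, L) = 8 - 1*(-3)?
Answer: -10874862/489679 ≈ -22.208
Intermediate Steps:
j(P, L) = 11 (j(P, L) = 8 + 3 = 11)
p = -18
y(A) = -22 (y(A) = 3 - 25 = -22)
x = -101924/489679 (x = -4*(-198027 + 223508)/(247915 + 241764) = -101924/489679 ≈ -0.20814)
y(j(12, -12)/(-170) - 294/p) + x = -22 - 101924/489679 = -10874862/489679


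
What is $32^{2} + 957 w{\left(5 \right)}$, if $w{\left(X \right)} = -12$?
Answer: $-10460$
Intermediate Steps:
$32^{2} + 957 w{\left(5 \right)} = 32^{2} + 957 \left(-12\right) = 1024 - 11484 = -10460$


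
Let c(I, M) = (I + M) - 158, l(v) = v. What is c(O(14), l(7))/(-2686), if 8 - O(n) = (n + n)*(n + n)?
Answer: 927/2686 ≈ 0.34512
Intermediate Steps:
O(n) = 8 - 4*n² (O(n) = 8 - (n + n)*(n + n) = 8 - 2*n*2*n = 8 - 4*n²)
c(I, M) = -158 + I + M
c(O(14), l(7))/(-2686) = (-158 + (8 - 4*14²) + 7)/(-2686) = (-158 + (8 - 4*196) + 7)*(-1/2686) = (-158 + (8 - 784) + 7)*(-1/2686) = (-158 - 776 + 7)*(-1/2686) = -927*(-1/2686) = 927/2686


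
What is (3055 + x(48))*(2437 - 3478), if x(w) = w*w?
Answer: -5578719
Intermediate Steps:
x(w) = w**2
(3055 + x(48))*(2437 - 3478) = (3055 + 48**2)*(2437 - 3478) = (3055 + 2304)*(-1041) = 5359*(-1041) = -5578719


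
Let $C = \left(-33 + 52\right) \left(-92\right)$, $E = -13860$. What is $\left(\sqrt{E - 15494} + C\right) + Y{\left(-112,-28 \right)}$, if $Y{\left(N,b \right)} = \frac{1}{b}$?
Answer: $- \frac{48945}{28} + i \sqrt{29354} \approx -1748.0 + 171.33 i$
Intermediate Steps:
$C = -1748$ ($C = 19 \left(-92\right) = -1748$)
$\left(\sqrt{E - 15494} + C\right) + Y{\left(-112,-28 \right)} = \left(\sqrt{-13860 - 15494} - 1748\right) + \frac{1}{-28} = \left(\sqrt{-29354} - 1748\right) - \frac{1}{28} = \left(i \sqrt{29354} - 1748\right) - \frac{1}{28} = \left(-1748 + i \sqrt{29354}\right) - \frac{1}{28} = - \frac{48945}{28} + i \sqrt{29354}$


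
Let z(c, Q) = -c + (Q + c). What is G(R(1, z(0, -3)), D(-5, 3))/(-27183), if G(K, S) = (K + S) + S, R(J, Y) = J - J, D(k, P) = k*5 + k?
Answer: 20/9061 ≈ 0.0022073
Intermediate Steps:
D(k, P) = 6*k (D(k, P) = 5*k + k = 6*k)
z(c, Q) = Q
R(J, Y) = 0
G(K, S) = K + 2*S
G(R(1, z(0, -3)), D(-5, 3))/(-27183) = (0 + 2*(6*(-5)))/(-27183) = (0 + 2*(-30))*(-1/27183) = (0 - 60)*(-1/27183) = -60*(-1/27183) = 20/9061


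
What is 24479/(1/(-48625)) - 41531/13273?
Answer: -15798737461906/13273 ≈ -1.1903e+9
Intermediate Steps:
24479/(1/(-48625)) - 41531/13273 = 24479/(-1/48625) - 41531*1/13273 = 24479*(-48625) - 41531/13273 = -1190291375 - 41531/13273 = -15798737461906/13273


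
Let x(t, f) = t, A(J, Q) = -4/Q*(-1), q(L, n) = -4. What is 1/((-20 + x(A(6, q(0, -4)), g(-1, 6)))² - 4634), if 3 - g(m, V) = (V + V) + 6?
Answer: -1/4193 ≈ -0.00023849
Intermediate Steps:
A(J, Q) = 4/Q
g(m, V) = -3 - 2*V (g(m, V) = 3 - ((V + V) + 6) = 3 - (2*V + 6) = 3 - (6 + 2*V) = 3 + (-6 - 2*V) = -3 - 2*V)
1/((-20 + x(A(6, q(0, -4)), g(-1, 6)))² - 4634) = 1/((-20 + 4/(-4))² - 4634) = 1/((-20 + 4*(-¼))² - 4634) = 1/((-20 - 1)² - 4634) = 1/((-21)² - 4634) = 1/(441 - 4634) = 1/(-4193) = -1/4193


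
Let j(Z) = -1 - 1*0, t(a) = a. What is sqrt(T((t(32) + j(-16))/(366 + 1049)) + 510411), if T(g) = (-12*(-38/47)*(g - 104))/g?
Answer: sqrt(985774150371)/1457 ≈ 681.44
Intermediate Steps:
j(Z) = -1 (j(Z) = -1 + 0 = -1)
T(g) = (-47424/47 + 456*g/47)/g (T(g) = (-12*(-38*1/47)*(-104 + g))/g = (-(-456)*(-104 + g)/47)/g = (-12*(3952/47 - 38*g/47))/g = (-47424/47 + 456*g/47)/g)
sqrt(T((t(32) + j(-16))/(366 + 1049)) + 510411) = sqrt(456*(-104 + (32 - 1)/(366 + 1049))/(47*(((32 - 1)/(366 + 1049)))) + 510411) = sqrt(456*(-104 + 31/1415)/(47*((31/1415))) + 510411) = sqrt(456*(-104 + 31*(1/1415))/(47*((31*(1/1415)))) + 510411) = sqrt(456*(-104 + 31/1415)/(47*(31/1415)) + 510411) = sqrt((456/47)*(1415/31)*(-147129/1415) + 510411) = sqrt(-67090824/1457 + 510411) = sqrt(676578003/1457) = sqrt(985774150371)/1457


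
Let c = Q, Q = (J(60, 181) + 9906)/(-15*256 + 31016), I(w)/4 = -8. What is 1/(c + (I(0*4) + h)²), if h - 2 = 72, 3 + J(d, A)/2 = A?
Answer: 13588/23974363 ≈ 0.00056677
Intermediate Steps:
J(d, A) = -6 + 2*A
h = 74 (h = 2 + 72 = 74)
I(w) = -32 (I(w) = 4*(-8) = -32)
Q = 5131/13588 (Q = ((-6 + 2*181) + 9906)/(-15*256 + 31016) = ((-6 + 362) + 9906)/(-3840 + 31016) = (356 + 9906)/27176 = 10262*(1/27176) = 5131/13588 ≈ 0.37761)
c = 5131/13588 ≈ 0.37761
1/(c + (I(0*4) + h)²) = 1/(5131/13588 + (-32 + 74)²) = 1/(5131/13588 + 42²) = 1/(5131/13588 + 1764) = 1/(23974363/13588) = 13588/23974363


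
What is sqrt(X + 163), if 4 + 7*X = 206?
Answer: sqrt(9401)/7 ≈ 13.851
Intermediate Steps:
X = 202/7 (X = -4/7 + (1/7)*206 = -4/7 + 206/7 = 202/7 ≈ 28.857)
sqrt(X + 163) = sqrt(202/7 + 163) = sqrt(1343/7) = sqrt(9401)/7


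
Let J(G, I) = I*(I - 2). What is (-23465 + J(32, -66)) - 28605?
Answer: -47582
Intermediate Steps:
J(G, I) = I*(-2 + I)
(-23465 + J(32, -66)) - 28605 = (-23465 - 66*(-2 - 66)) - 28605 = (-23465 - 66*(-68)) - 28605 = (-23465 + 4488) - 28605 = -18977 - 28605 = -47582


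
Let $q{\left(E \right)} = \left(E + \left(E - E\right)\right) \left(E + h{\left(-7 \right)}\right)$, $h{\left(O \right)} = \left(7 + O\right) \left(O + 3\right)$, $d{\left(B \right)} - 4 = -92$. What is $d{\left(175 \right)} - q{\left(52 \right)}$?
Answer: $-2792$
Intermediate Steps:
$d{\left(B \right)} = -88$ ($d{\left(B \right)} = 4 - 92 = -88$)
$h{\left(O \right)} = \left(3 + O\right) \left(7 + O\right)$ ($h{\left(O \right)} = \left(7 + O\right) \left(3 + O\right) = \left(3 + O\right) \left(7 + O\right)$)
$q{\left(E \right)} = E^{2}$ ($q{\left(E \right)} = \left(E + \left(E - E\right)\right) \left(E + \left(21 + \left(-7\right)^{2} + 10 \left(-7\right)\right)\right) = \left(E + 0\right) \left(E + \left(21 + 49 - 70\right)\right) = E \left(E + 0\right) = E E = E^{2}$)
$d{\left(175 \right)} - q{\left(52 \right)} = -88 - 52^{2} = -88 - 2704 = -2792$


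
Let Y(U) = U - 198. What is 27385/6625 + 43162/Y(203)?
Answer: 11443407/1325 ≈ 8636.5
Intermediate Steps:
Y(U) = -198 + U
27385/6625 + 43162/Y(203) = 27385/6625 + 43162/(-198 + 203) = 27385*(1/6625) + 43162/5 = 5477/1325 + 43162*(⅕) = 5477/1325 + 43162/5 = 11443407/1325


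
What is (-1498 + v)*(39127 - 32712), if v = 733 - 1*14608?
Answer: -98617795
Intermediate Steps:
v = -13875 (v = 733 - 14608 = -13875)
(-1498 + v)*(39127 - 32712) = (-1498 - 13875)*(39127 - 32712) = -15373*6415 = -98617795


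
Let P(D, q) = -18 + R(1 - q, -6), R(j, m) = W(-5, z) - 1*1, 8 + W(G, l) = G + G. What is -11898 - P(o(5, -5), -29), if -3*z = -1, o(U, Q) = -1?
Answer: -11861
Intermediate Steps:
z = ⅓ (z = -⅓*(-1) = ⅓ ≈ 0.33333)
W(G, l) = -8 + 2*G (W(G, l) = -8 + (G + G) = -8 + 2*G)
R(j, m) = -19 (R(j, m) = (-8 + 2*(-5)) - 1*1 = (-8 - 10) - 1 = -18 - 1 = -19)
P(D, q) = -37 (P(D, q) = -18 - 19 = -37)
-11898 - P(o(5, -5), -29) = -11898 - 1*(-37) = -11898 + 37 = -11861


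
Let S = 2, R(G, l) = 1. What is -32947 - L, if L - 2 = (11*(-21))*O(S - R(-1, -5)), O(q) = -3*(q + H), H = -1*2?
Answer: -32256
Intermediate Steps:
H = -2
O(q) = 6 - 3*q (O(q) = -3*(q - 2) = -3*(-2 + q) = 6 - 3*q)
L = -691 (L = 2 + (11*(-21))*(6 - 3*(2 - 1*1)) = 2 - 231*(6 - 3*(2 - 1)) = 2 - 231*(6 - 3*1) = 2 - 231*(6 - 3) = 2 - 231*3 = 2 - 693 = -691)
-32947 - L = -32947 - 1*(-691) = -32947 + 691 = -32256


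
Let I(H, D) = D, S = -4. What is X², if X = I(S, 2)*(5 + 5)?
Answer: 400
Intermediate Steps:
X = 20 (X = 2*(5 + 5) = 2*10 = 20)
X² = 20² = 400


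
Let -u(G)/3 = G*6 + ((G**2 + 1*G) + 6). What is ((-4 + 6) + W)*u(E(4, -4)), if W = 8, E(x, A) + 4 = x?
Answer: -180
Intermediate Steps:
E(x, A) = -4 + x
u(G) = -18 - 21*G - 3*G**2 (u(G) = -3*(G*6 + ((G**2 + 1*G) + 6)) = -3*(6*G + ((G**2 + G) + 6)) = -3*(6*G + ((G + G**2) + 6)) = -3*(6*G + (6 + G + G**2)) = -3*(6 + G**2 + 7*G) = -18 - 21*G - 3*G**2)
((-4 + 6) + W)*u(E(4, -4)) = ((-4 + 6) + 8)*(-18 - 21*(-4 + 4) - 3*(-4 + 4)**2) = (2 + 8)*(-18 - 21*0 - 3*0**2) = 10*(-18 + 0 - 3*0) = 10*(-18 + 0 + 0) = 10*(-18) = -180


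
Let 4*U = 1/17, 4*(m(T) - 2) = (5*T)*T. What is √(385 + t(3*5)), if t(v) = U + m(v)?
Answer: √772514/34 ≈ 25.851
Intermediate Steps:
m(T) = 2 + 5*T²/4 (m(T) = 2 + ((5*T)*T)/4 = 2 + (5*T²)/4 = 2 + 5*T²/4)
U = 1/68 (U = (¼)/17 = (¼)*(1/17) = 1/68 ≈ 0.014706)
t(v) = 137/68 + 5*v²/4 (t(v) = 1/68 + (2 + 5*v²/4) = 137/68 + 5*v²/4)
√(385 + t(3*5)) = √(385 + (137/68 + 5*(3*5)²/4)) = √(385 + (137/68 + (5/4)*15²)) = √(385 + (137/68 + (5/4)*225)) = √(385 + (137/68 + 1125/4)) = √(385 + 9631/34) = √(22721/34) = √772514/34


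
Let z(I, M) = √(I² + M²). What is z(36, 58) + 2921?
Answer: 2921 + 2*√1165 ≈ 2989.3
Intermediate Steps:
z(36, 58) + 2921 = √(36² + 58²) + 2921 = √(1296 + 3364) + 2921 = √4660 + 2921 = 2*√1165 + 2921 = 2921 + 2*√1165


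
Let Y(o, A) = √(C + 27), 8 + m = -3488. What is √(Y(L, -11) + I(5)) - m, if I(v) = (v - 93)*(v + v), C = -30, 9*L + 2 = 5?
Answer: 3496 + √(-880 + I*√3) ≈ 3496.0 + 29.665*I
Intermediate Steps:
L = ⅓ (L = -2/9 + (⅑)*5 = -2/9 + 5/9 = ⅓ ≈ 0.33333)
m = -3496 (m = -8 - 3488 = -3496)
I(v) = 2*v*(-93 + v) (I(v) = (-93 + v)*(2*v) = 2*v*(-93 + v))
Y(o, A) = I*√3 (Y(o, A) = √(-30 + 27) = √(-3) = I*√3)
√(Y(L, -11) + I(5)) - m = √(I*√3 + 2*5*(-93 + 5)) - 1*(-3496) = √(I*√3 + 2*5*(-88)) + 3496 = √(I*√3 - 880) + 3496 = √(-880 + I*√3) + 3496 = 3496 + √(-880 + I*√3)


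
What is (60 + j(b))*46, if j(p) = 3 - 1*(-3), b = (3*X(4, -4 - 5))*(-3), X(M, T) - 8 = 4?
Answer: 3036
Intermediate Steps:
X(M, T) = 12 (X(M, T) = 8 + 4 = 12)
b = -108 (b = (3*12)*(-3) = 36*(-3) = -108)
j(p) = 6 (j(p) = 3 + 3 = 6)
(60 + j(b))*46 = (60 + 6)*46 = 66*46 = 3036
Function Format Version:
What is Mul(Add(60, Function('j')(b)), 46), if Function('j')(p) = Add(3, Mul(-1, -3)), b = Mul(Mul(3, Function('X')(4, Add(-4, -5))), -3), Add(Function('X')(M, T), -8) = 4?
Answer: 3036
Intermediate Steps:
Function('X')(M, T) = 12 (Function('X')(M, T) = Add(8, 4) = 12)
b = -108 (b = Mul(Mul(3, 12), -3) = Mul(36, -3) = -108)
Function('j')(p) = 6 (Function('j')(p) = Add(3, 3) = 6)
Mul(Add(60, Function('j')(b)), 46) = Mul(Add(60, 6), 46) = Mul(66, 46) = 3036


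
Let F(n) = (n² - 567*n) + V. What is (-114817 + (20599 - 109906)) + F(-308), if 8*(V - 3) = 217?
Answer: 523249/8 ≈ 65406.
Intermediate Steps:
V = 241/8 (V = 3 + (⅛)*217 = 3 + 217/8 = 241/8 ≈ 30.125)
F(n) = 241/8 + n² - 567*n (F(n) = (n² - 567*n) + 241/8 = 241/8 + n² - 567*n)
(-114817 + (20599 - 109906)) + F(-308) = (-114817 + (20599 - 109906)) + (241/8 + (-308)² - 567*(-308)) = (-114817 - 89307) + (241/8 + 94864 + 174636) = -204124 + 2156241/8 = 523249/8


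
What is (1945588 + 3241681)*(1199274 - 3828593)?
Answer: -13638984939811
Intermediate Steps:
(1945588 + 3241681)*(1199274 - 3828593) = 5187269*(-2629319) = -13638984939811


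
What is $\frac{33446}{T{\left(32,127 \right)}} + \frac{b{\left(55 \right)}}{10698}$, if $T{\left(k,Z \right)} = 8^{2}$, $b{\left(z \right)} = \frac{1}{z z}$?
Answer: $\frac{270590264191}{517783200} \approx 522.59$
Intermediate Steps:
$b{\left(z \right)} = \frac{1}{z^{2}}$
$T{\left(k,Z \right)} = 64$
$\frac{33446}{T{\left(32,127 \right)}} + \frac{b{\left(55 \right)}}{10698} = \frac{33446}{64} + \frac{1}{3025 \cdot 10698} = 33446 \cdot \frac{1}{64} + \frac{1}{3025} \cdot \frac{1}{10698} = \frac{16723}{32} + \frac{1}{32361450} = \frac{270590264191}{517783200}$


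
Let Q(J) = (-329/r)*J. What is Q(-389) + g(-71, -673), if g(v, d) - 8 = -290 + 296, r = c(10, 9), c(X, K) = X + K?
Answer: 128247/19 ≈ 6749.8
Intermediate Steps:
c(X, K) = K + X
r = 19 (r = 9 + 10 = 19)
g(v, d) = 14 (g(v, d) = 8 + (-290 + 296) = 8 + 6 = 14)
Q(J) = -329*J/19 (Q(J) = (-329/19)*J = (-329*1/19)*J = -329*J/19)
Q(-389) + g(-71, -673) = -329/19*(-389) + 14 = 127981/19 + 14 = 128247/19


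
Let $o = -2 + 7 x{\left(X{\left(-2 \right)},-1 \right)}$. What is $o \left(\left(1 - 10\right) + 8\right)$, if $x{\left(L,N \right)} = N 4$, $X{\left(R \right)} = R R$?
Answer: $30$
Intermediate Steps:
$X{\left(R \right)} = R^{2}$
$x{\left(L,N \right)} = 4 N$
$o = -30$ ($o = -2 + 7 \cdot 4 \left(-1\right) = -2 + 7 \left(-4\right) = -2 - 28 = -30$)
$o \left(\left(1 - 10\right) + 8\right) = - 30 \left(\left(1 - 10\right) + 8\right) = - 30 \left(-9 + 8\right) = \left(-30\right) \left(-1\right) = 30$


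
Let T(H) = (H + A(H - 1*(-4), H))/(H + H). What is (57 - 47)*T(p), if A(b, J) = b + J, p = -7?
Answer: 85/7 ≈ 12.143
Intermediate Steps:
A(b, J) = J + b
T(H) = (4 + 3*H)/(2*H) (T(H) = (H + (H + (H - 1*(-4))))/(H + H) = (H + (H + (H + 4)))/((2*H)) = (H + (H + (4 + H)))*(1/(2*H)) = (H + (4 + 2*H))*(1/(2*H)) = (4 + 3*H)*(1/(2*H)) = (4 + 3*H)/(2*H))
(57 - 47)*T(p) = (57 - 47)*(3/2 + 2/(-7)) = 10*(3/2 + 2*(-⅐)) = 10*(3/2 - 2/7) = 10*(17/14) = 85/7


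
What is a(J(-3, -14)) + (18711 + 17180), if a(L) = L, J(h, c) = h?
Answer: 35888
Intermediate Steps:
a(J(-3, -14)) + (18711 + 17180) = -3 + (18711 + 17180) = -3 + 35891 = 35888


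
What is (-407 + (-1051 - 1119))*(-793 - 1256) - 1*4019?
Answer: 5276254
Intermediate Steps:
(-407 + (-1051 - 1119))*(-793 - 1256) - 1*4019 = (-407 - 2170)*(-2049) - 4019 = -2577*(-2049) - 4019 = 5280273 - 4019 = 5276254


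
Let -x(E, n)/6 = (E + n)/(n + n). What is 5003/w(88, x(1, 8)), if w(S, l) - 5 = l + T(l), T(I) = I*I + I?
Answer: 320192/617 ≈ 518.95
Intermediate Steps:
x(E, n) = -3*(E + n)/n (x(E, n) = -6*(E + n)/(n + n) = -6*(E + n)/(2*n) = -6*(E + n)*1/(2*n) = -3*(E + n)/n)
T(I) = I + I² (T(I) = I² + I = I + I²)
w(S, l) = 5 + l + l*(1 + l) (w(S, l) = 5 + (l + l*(1 + l)) = 5 + l + l*(1 + l))
5003/w(88, x(1, 8)) = 5003/(5 + (-3 - 3*1/8) + (-3 - 3*1/8)*(1 + (-3 - 3*1/8))) = 5003/(5 + (-3 - 3*1*⅛) + (-3 - 3*1*⅛)*(1 + (-3 - 3*1*⅛))) = 5003/(5 + (-3 - 3/8) + (-3 - 3/8)*(1 + (-3 - 3/8))) = 5003/(5 - 27/8 - 27*(1 - 27/8)/8) = 5003/(5 - 27/8 - 27/8*(-19/8)) = 5003/(5 - 27/8 + 513/64) = 5003/(617/64) = 5003*(64/617) = 320192/617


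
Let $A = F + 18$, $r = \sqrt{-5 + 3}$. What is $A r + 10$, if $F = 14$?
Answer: $10 + 32 i \sqrt{2} \approx 10.0 + 45.255 i$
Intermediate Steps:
$r = i \sqrt{2}$ ($r = \sqrt{-2} = i \sqrt{2} \approx 1.4142 i$)
$A = 32$ ($A = 14 + 18 = 32$)
$A r + 10 = 32 i \sqrt{2} + 10 = 10 + 32 i \sqrt{2}$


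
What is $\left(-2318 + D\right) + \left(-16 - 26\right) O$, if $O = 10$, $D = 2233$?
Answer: $-505$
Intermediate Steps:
$\left(-2318 + D\right) + \left(-16 - 26\right) O = \left(-2318 + 2233\right) + \left(-16 - 26\right) 10 = -85 - 420 = -505$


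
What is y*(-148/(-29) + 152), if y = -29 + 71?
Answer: 191352/29 ≈ 6598.3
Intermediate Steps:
y = 42
y*(-148/(-29) + 152) = 42*(-148/(-29) + 152) = 42*(-148*(-1/29) + 152) = 42*(148/29 + 152) = 42*(4556/29) = 191352/29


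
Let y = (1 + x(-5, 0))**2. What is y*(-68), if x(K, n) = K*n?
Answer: -68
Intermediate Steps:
y = 1 (y = (1 - 5*0)**2 = (1 + 0)**2 = 1**2 = 1)
y*(-68) = 1*(-68) = -68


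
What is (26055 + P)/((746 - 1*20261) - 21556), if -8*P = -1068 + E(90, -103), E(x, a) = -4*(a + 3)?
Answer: -52277/82142 ≈ -0.63642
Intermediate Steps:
E(x, a) = -12 - 4*a (E(x, a) = -4*(3 + a) = -12 - 4*a)
P = 167/2 (P = -(-1068 + (-12 - 4*(-103)))/8 = -(-1068 + (-12 + 412))/8 = -(-1068 + 400)/8 = -1/8*(-668) = 167/2 ≈ 83.500)
(26055 + P)/((746 - 1*20261) - 21556) = (26055 + 167/2)/((746 - 1*20261) - 21556) = 52277/(2*((746 - 20261) - 21556)) = 52277/(2*(-19515 - 21556)) = (52277/2)/(-41071) = (52277/2)*(-1/41071) = -52277/82142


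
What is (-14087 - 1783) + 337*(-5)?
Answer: -17555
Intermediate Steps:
(-14087 - 1783) + 337*(-5) = -15870 - 1685 = -17555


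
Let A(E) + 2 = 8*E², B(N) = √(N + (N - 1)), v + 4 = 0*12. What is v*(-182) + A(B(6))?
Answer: 814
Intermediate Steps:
v = -4 (v = -4 + 0*12 = -4 + 0 = -4)
B(N) = √(-1 + 2*N) (B(N) = √(N + (-1 + N)) = √(-1 + 2*N))
A(E) = -2 + 8*E²
v*(-182) + A(B(6)) = -4*(-182) + (-2 + 8*(√(-1 + 2*6))²) = 728 + (-2 + 8*(√(-1 + 12))²) = 728 + (-2 + 8*(√11)²) = 728 + (-2 + 8*11) = 728 + (-2 + 88) = 728 + 86 = 814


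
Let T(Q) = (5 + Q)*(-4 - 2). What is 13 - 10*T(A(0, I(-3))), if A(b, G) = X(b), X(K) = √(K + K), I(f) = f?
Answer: 313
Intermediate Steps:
X(K) = √2*√K (X(K) = √(2*K) = √2*√K)
A(b, G) = √2*√b
T(Q) = -30 - 6*Q (T(Q) = (5 + Q)*(-6) = -30 - 6*Q)
13 - 10*T(A(0, I(-3))) = 13 - 10*(-30 - 6*√2*√0) = 13 - 10*(-30 - 6*√2*0) = 13 - 10*(-30 - 6*0) = 13 - 10*(-30 + 0) = 13 - 10*(-30) = 13 + 300 = 313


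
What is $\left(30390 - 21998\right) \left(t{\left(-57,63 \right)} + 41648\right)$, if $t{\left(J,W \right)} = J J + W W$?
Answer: $410083472$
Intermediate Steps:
$t{\left(J,W \right)} = J^{2} + W^{2}$
$\left(30390 - 21998\right) \left(t{\left(-57,63 \right)} + 41648\right) = \left(30390 - 21998\right) \left(\left(\left(-57\right)^{2} + 63^{2}\right) + 41648\right) = 8392 \left(\left(3249 + 3969\right) + 41648\right) = 8392 \left(7218 + 41648\right) = 8392 \cdot 48866 = 410083472$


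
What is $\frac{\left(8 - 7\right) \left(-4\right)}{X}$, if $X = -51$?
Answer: $\frac{4}{51} \approx 0.078431$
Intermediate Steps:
$\frac{\left(8 - 7\right) \left(-4\right)}{X} = \frac{\left(8 - 7\right) \left(-4\right)}{-51} = 1 \left(-4\right) \left(- \frac{1}{51}\right) = \left(-4\right) \left(- \frac{1}{51}\right) = \frac{4}{51}$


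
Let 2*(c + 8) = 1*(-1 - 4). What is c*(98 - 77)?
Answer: -441/2 ≈ -220.50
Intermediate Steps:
c = -21/2 (c = -8 + (1*(-1 - 4))/2 = -8 + (1*(-5))/2 = -8 + (1/2)*(-5) = -8 - 5/2 = -21/2 ≈ -10.500)
c*(98 - 77) = -21*(98 - 77)/2 = -21/2*21 = -441/2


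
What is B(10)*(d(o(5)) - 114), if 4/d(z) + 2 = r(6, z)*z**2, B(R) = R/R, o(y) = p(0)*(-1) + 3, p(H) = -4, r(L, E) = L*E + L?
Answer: -133948/1175 ≈ -114.00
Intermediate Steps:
r(L, E) = L + E*L (r(L, E) = E*L + L = L + E*L)
o(y) = 7 (o(y) = -4*(-1) + 3 = 4 + 3 = 7)
B(R) = 1
d(z) = 4/(-2 + z**2*(6 + 6*z)) (d(z) = 4/(-2 + (6*(1 + z))*z**2) = 4/(-2 + (6 + 6*z)*z**2) = 4/(-2 + z**2*(6 + 6*z)))
B(10)*(d(o(5)) - 114) = 1*(2/(-1 + 3*7**2*(1 + 7)) - 114) = 1*(2/(-1 + 3*49*8) - 114) = 1*(2/(-1 + 1176) - 114) = 1*(2/1175 - 114) = 1*(-133948/1175) = -133948/1175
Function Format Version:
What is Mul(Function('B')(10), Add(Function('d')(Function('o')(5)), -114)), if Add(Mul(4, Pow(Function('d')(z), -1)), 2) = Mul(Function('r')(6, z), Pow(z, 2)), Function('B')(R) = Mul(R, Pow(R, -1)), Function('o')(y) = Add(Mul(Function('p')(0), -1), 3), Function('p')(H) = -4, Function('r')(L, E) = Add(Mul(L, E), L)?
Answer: Rational(-133948, 1175) ≈ -114.00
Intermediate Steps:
Function('r')(L, E) = Add(L, Mul(E, L)) (Function('r')(L, E) = Add(Mul(E, L), L) = Add(L, Mul(E, L)))
Function('o')(y) = 7 (Function('o')(y) = Add(Mul(-4, -1), 3) = Add(4, 3) = 7)
Function('B')(R) = 1
Function('d')(z) = Mul(4, Pow(Add(-2, Mul(Pow(z, 2), Add(6, Mul(6, z)))), -1)) (Function('d')(z) = Mul(4, Pow(Add(-2, Mul(Mul(6, Add(1, z)), Pow(z, 2))), -1)) = Mul(4, Pow(Add(-2, Mul(Add(6, Mul(6, z)), Pow(z, 2))), -1)) = Mul(4, Pow(Add(-2, Mul(Pow(z, 2), Add(6, Mul(6, z)))), -1)))
Mul(Function('B')(10), Add(Function('d')(Function('o')(5)), -114)) = Mul(1, Add(Mul(2, Pow(Add(-1, Mul(3, Pow(7, 2), Add(1, 7))), -1)), -114)) = Mul(1, Add(Mul(2, Pow(Add(-1, Mul(3, 49, 8)), -1)), -114)) = Mul(1, Add(Mul(2, Pow(Add(-1, 1176), -1)), -114)) = Mul(1, Add(Mul(2, Pow(1175, -1)), -114)) = Mul(1, Add(Mul(2, Rational(1, 1175)), -114)) = Mul(1, Add(Rational(2, 1175), -114)) = Mul(1, Rational(-133948, 1175)) = Rational(-133948, 1175)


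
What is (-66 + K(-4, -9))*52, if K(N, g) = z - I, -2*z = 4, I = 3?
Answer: -3692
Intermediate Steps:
z = -2 (z = -1/2*4 = -2)
K(N, g) = -5 (K(N, g) = -2 - 1*3 = -2 - 3 = -5)
(-66 + K(-4, -9))*52 = (-66 - 5)*52 = -71*52 = -3692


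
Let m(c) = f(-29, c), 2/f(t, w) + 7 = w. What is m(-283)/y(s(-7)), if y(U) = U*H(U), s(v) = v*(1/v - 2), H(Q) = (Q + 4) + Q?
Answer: -1/73950 ≈ -1.3523e-5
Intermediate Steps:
H(Q) = 4 + 2*Q (H(Q) = (4 + Q) + Q = 4 + 2*Q)
f(t, w) = 2/(-7 + w)
m(c) = 2/(-7 + c)
s(v) = v*(-2 + 1/v)
y(U) = U*(4 + 2*U)
m(-283)/y(s(-7)) = (2/(-7 - 283))/((2*(1 - 2*(-7))*(2 + (1 - 2*(-7))))) = (2/(-290))/((2*(1 + 14)*(2 + (1 + 14)))) = (2*(-1/290))/((2*15*(2 + 15))) = -1/(145*(2*15*17)) = -1/145/510 = -1/145*1/510 = -1/73950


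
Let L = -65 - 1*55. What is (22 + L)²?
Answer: 9604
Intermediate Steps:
L = -120 (L = -65 - 55 = -120)
(22 + L)² = (22 - 120)² = (-98)² = 9604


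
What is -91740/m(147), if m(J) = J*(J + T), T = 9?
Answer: -7645/1911 ≈ -4.0005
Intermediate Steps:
m(J) = J*(9 + J) (m(J) = J*(J + 9) = J*(9 + J))
-91740/m(147) = -91740*1/(147*(9 + 147)) = -91740/(147*156) = -91740/22932 = -91740*1/22932 = -7645/1911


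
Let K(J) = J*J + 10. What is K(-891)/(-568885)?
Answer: -793891/568885 ≈ -1.3955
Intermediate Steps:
K(J) = 10 + J² (K(J) = J² + 10 = 10 + J²)
K(-891)/(-568885) = (10 + (-891)²)/(-568885) = (10 + 793881)*(-1/568885) = 793891*(-1/568885) = -793891/568885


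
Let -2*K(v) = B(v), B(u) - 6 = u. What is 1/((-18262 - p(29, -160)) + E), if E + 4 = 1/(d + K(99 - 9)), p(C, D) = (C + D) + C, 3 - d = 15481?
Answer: -15526/282014265 ≈ -5.5054e-5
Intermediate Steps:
d = -15478 (d = 3 - 1*15481 = 3 - 15481 = -15478)
B(u) = 6 + u
K(v) = -3 - v/2 (K(v) = -(6 + v)/2 = -3 - v/2)
p(C, D) = D + 2*C
E = -62105/15526 (E = -4 + 1/(-15478 + (-3 - (99 - 9)/2)) = -4 + 1/(-15478 + (-3 - ½*90)) = -4 + 1/(-15478 + (-3 - 45)) = -4 + 1/(-15478 - 48) = -4 + 1/(-15526) = -4 - 1/15526 = -62105/15526 ≈ -4.0001)
1/((-18262 - p(29, -160)) + E) = 1/((-18262 - (-160 + 2*29)) - 62105/15526) = 1/((-18262 - (-160 + 58)) - 62105/15526) = 1/((-18262 - 1*(-102)) - 62105/15526) = 1/((-18262 + 102) - 62105/15526) = 1/(-18160 - 62105/15526) = 1/(-282014265/15526) = -15526/282014265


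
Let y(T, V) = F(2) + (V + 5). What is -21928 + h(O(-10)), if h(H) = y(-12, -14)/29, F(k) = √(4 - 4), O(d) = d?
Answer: -635921/29 ≈ -21928.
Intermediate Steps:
F(k) = 0 (F(k) = √0 = 0)
y(T, V) = 5 + V (y(T, V) = 0 + (V + 5) = 0 + (5 + V) = 5 + V)
h(H) = -9/29 (h(H) = (5 - 14)/29 = -9*1/29 = -9/29)
-21928 + h(O(-10)) = -21928 - 9/29 = -635921/29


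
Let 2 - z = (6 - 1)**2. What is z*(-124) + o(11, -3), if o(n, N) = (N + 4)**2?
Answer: 2853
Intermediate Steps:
o(n, N) = (4 + N)**2
z = -23 (z = 2 - (6 - 1)**2 = 2 - 1*5**2 = 2 - 1*25 = 2 - 25 = -23)
z*(-124) + o(11, -3) = -23*(-124) + (4 - 3)**2 = 2852 + 1**2 = 2852 + 1 = 2853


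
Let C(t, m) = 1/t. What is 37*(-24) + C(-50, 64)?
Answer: -44401/50 ≈ -888.02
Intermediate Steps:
37*(-24) + C(-50, 64) = 37*(-24) + 1/(-50) = -888 - 1/50 = -44401/50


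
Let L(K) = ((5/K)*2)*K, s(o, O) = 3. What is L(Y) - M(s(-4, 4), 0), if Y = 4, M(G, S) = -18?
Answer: 28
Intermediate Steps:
L(K) = 10 (L(K) = (10/K)*K = 10)
L(Y) - M(s(-4, 4), 0) = 10 - 1*(-18) = 10 + 18 = 28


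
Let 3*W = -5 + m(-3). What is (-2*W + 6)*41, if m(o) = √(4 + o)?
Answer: 1066/3 ≈ 355.33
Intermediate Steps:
W = -4/3 (W = (-5 + √(4 - 3))/3 = (-5 + √1)/3 = (-5 + 1)/3 = (⅓)*(-4) = -4/3 ≈ -1.3333)
(-2*W + 6)*41 = (-2*(-4/3) + 6)*41 = (8/3 + 6)*41 = (26/3)*41 = 1066/3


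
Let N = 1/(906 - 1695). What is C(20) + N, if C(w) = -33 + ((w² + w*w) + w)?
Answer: 620942/789 ≈ 787.00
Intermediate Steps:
N = -1/789 (N = 1/(-789) = -1/789 ≈ -0.0012674)
C(w) = -33 + w + 2*w² (C(w) = -33 + ((w² + w²) + w) = -33 + (2*w² + w) = -33 + (w + 2*w²) = -33 + w + 2*w²)
C(20) + N = (-33 + 20 + 2*20²) - 1/789 = (-33 + 20 + 2*400) - 1/789 = (-33 + 20 + 800) - 1/789 = 787 - 1/789 = 620942/789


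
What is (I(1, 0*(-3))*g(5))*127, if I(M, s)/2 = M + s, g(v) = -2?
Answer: -508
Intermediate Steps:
I(M, s) = 2*M + 2*s (I(M, s) = 2*(M + s) = 2*M + 2*s)
(I(1, 0*(-3))*g(5))*127 = ((2*1 + 2*(0*(-3)))*(-2))*127 = ((2 + 2*0)*(-2))*127 = ((2 + 0)*(-2))*127 = (2*(-2))*127 = -4*127 = -508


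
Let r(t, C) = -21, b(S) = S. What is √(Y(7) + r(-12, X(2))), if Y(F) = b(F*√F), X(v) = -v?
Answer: √(-21 + 7*√7) ≈ 1.5747*I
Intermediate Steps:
Y(F) = F^(3/2) (Y(F) = F*√F = F^(3/2))
√(Y(7) + r(-12, X(2))) = √(7^(3/2) - 21) = √(7*√7 - 21) = √(-21 + 7*√7)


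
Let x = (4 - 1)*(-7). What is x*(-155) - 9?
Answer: 3246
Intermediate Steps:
x = -21 (x = 3*(-7) = -21)
x*(-155) - 9 = -21*(-155) - 9 = 3255 - 9 = 3246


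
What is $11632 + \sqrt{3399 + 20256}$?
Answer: $11632 + \sqrt{23655} \approx 11786.0$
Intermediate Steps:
$11632 + \sqrt{3399 + 20256} = 11632 + \sqrt{23655}$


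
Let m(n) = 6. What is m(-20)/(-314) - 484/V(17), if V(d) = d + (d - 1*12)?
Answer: -3457/157 ≈ -22.019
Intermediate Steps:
V(d) = -12 + 2*d (V(d) = d + (d - 12) = d + (-12 + d) = -12 + 2*d)
m(-20)/(-314) - 484/V(17) = 6/(-314) - 484/(-12 + 2*17) = 6*(-1/314) - 484/(-12 + 34) = -3/157 - 484/22 = -3/157 - 484*1/22 = -3/157 - 22 = -3457/157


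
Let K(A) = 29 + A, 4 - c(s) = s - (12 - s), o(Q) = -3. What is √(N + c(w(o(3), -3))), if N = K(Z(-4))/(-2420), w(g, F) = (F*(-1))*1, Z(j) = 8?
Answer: √120815/110 ≈ 3.1599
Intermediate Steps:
w(g, F) = -F (w(g, F) = -F*1 = -F)
c(s) = 16 - 2*s (c(s) = 4 - (s - (12 - s)) = 4 - (s + (-12 + s)) = 4 - (-12 + 2*s) = 4 + (12 - 2*s) = 16 - 2*s)
N = -37/2420 (N = (29 + 8)/(-2420) = 37*(-1/2420) = -37/2420 ≈ -0.015289)
√(N + c(w(o(3), -3))) = √(-37/2420 + (16 - (-2)*(-3))) = √(-37/2420 + (16 - 2*3)) = √(-37/2420 + (16 - 6)) = √(-37/2420 + 10) = √(24163/2420) = √120815/110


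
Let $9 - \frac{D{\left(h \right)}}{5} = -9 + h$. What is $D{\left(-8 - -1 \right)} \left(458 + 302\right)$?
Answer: $95000$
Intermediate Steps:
$D{\left(h \right)} = 90 - 5 h$ ($D{\left(h \right)} = 45 - 5 \left(-9 + h\right) = 45 - \left(-45 + 5 h\right) = 90 - 5 h$)
$D{\left(-8 - -1 \right)} \left(458 + 302\right) = \left(90 - 5 \left(-8 - -1\right)\right) \left(458 + 302\right) = \left(90 - 5 \left(-8 + 1\right)\right) 760 = \left(90 - -35\right) 760 = \left(90 + 35\right) 760 = 125 \cdot 760 = 95000$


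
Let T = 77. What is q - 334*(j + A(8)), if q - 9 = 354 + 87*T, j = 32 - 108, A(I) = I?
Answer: 29774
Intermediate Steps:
j = -76
q = 7062 (q = 9 + (354 + 87*77) = 9 + (354 + 6699) = 9 + 7053 = 7062)
q - 334*(j + A(8)) = 7062 - 334*(-76 + 8) = 7062 - 334*(-68) = 7062 + 22712 = 29774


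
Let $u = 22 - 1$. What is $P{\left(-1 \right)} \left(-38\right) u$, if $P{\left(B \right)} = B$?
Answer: $798$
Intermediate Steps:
$u = 21$
$P{\left(-1 \right)} \left(-38\right) u = \left(-1\right) \left(-38\right) 21 = 38 \cdot 21 = 798$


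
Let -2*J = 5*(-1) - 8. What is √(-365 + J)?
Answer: I*√1434/2 ≈ 18.934*I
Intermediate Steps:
J = 13/2 (J = -(5*(-1) - 8)/2 = -(-5 - 8)/2 = -½*(-13) = 13/2 ≈ 6.5000)
√(-365 + J) = √(-365 + 13/2) = √(-717/2) = I*√1434/2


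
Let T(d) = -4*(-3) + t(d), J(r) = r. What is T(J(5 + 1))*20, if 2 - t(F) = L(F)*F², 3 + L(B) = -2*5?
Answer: 9640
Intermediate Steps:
L(B) = -13 (L(B) = -3 - 2*5 = -3 - 10 = -13)
t(F) = 2 + 13*F² (t(F) = 2 - (-13)*F² = 2 + 13*F²)
T(d) = 14 + 13*d² (T(d) = -4*(-3) + (2 + 13*d²) = 12 + (2 + 13*d²) = 14 + 13*d²)
T(J(5 + 1))*20 = (14 + 13*(5 + 1)²)*20 = (14 + 13*6²)*20 = (14 + 13*36)*20 = (14 + 468)*20 = 482*20 = 9640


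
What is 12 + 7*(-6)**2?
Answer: 264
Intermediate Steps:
12 + 7*(-6)**2 = 12 + 7*36 = 12 + 252 = 264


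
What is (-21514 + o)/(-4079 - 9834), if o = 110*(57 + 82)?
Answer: 6224/13913 ≈ 0.44735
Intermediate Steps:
o = 15290 (o = 110*139 = 15290)
(-21514 + o)/(-4079 - 9834) = (-21514 + 15290)/(-4079 - 9834) = -6224/(-13913) = -6224*(-1/13913) = 6224/13913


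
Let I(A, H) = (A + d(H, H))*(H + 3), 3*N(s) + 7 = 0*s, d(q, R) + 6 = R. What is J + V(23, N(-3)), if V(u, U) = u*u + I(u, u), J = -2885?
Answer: -1316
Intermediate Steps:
d(q, R) = -6 + R
N(s) = -7/3 (N(s) = -7/3 + (0*s)/3 = -7/3 + (⅓)*0 = -7/3 + 0 = -7/3)
I(A, H) = (3 + H)*(-6 + A + H) (I(A, H) = (A + (-6 + H))*(H + 3) = (-6 + A + H)*(3 + H) = (3 + H)*(-6 + A + H))
V(u, U) = -18 + 3*u² (V(u, U) = u*u + (-18 + u² - 3*u + 3*u + u*u) = u² + (-18 + u² - 3*u + 3*u + u²) = u² + (-18 + 2*u²) = -18 + 3*u²)
J + V(23, N(-3)) = -2885 + (-18 + 3*23²) = -2885 + (-18 + 3*529) = -2885 + (-18 + 1587) = -2885 + 1569 = -1316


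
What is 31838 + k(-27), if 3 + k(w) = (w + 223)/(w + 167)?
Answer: 159182/5 ≈ 31836.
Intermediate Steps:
k(w) = -3 + (223 + w)/(167 + w) (k(w) = -3 + (w + 223)/(w + 167) = -3 + (223 + w)/(167 + w))
31838 + k(-27) = 31838 + 2*(-139 - 1*(-27))/(167 - 27) = 31838 + 2*(-139 + 27)/140 = 31838 + 2*(1/140)*(-112) = 31838 - 8/5 = 159182/5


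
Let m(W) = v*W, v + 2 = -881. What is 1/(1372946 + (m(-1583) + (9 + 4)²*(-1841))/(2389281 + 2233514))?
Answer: 924559/1269369798146 ≈ 7.2836e-7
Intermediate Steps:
v = -883 (v = -2 - 881 = -883)
m(W) = -883*W
1/(1372946 + (m(-1583) + (9 + 4)²*(-1841))/(2389281 + 2233514)) = 1/(1372946 + (-883*(-1583) + (9 + 4)²*(-1841))/(2389281 + 2233514)) = 1/(1372946 + (1397789 + 13²*(-1841))/4622795) = 1/(1372946 + (1397789 + 169*(-1841))*(1/4622795)) = 1/(1372946 + (1397789 - 311129)*(1/4622795)) = 1/(1372946 + 1086660*(1/4622795)) = 1/(1372946 + 217332/924559) = 1/(1269369798146/924559) = 924559/1269369798146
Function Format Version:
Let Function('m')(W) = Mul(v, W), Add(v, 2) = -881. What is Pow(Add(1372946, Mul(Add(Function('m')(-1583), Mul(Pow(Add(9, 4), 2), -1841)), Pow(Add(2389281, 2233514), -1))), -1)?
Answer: Rational(924559, 1269369798146) ≈ 7.2836e-7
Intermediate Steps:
v = -883 (v = Add(-2, -881) = -883)
Function('m')(W) = Mul(-883, W)
Pow(Add(1372946, Mul(Add(Function('m')(-1583), Mul(Pow(Add(9, 4), 2), -1841)), Pow(Add(2389281, 2233514), -1))), -1) = Pow(Add(1372946, Mul(Add(Mul(-883, -1583), Mul(Pow(Add(9, 4), 2), -1841)), Pow(Add(2389281, 2233514), -1))), -1) = Pow(Add(1372946, Mul(Add(1397789, Mul(Pow(13, 2), -1841)), Pow(4622795, -1))), -1) = Pow(Add(1372946, Mul(Add(1397789, Mul(169, -1841)), Rational(1, 4622795))), -1) = Pow(Add(1372946, Mul(Add(1397789, -311129), Rational(1, 4622795))), -1) = Pow(Add(1372946, Mul(1086660, Rational(1, 4622795))), -1) = Pow(Add(1372946, Rational(217332, 924559)), -1) = Pow(Rational(1269369798146, 924559), -1) = Rational(924559, 1269369798146)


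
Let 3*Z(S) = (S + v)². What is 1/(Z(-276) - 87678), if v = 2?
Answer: -3/187958 ≈ -1.5961e-5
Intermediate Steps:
Z(S) = (2 + S)²/3 (Z(S) = (S + 2)²/3 = (2 + S)²/3)
1/(Z(-276) - 87678) = 1/((2 - 276)²/3 - 87678) = 1/((⅓)*(-274)² - 87678) = 1/((⅓)*75076 - 87678) = 1/(75076/3 - 87678) = 1/(-187958/3) = -3/187958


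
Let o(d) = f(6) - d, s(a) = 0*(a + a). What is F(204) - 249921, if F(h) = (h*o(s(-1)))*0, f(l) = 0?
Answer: -249921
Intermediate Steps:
s(a) = 0 (s(a) = 0*(2*a) = 0)
o(d) = -d (o(d) = 0 - d = -d)
F(h) = 0 (F(h) = (h*(-1*0))*0 = (h*0)*0 = 0*0 = 0)
F(204) - 249921 = 0 - 249921 = -249921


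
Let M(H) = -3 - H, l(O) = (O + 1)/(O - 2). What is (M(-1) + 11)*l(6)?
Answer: 63/4 ≈ 15.750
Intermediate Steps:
l(O) = (1 + O)/(-2 + O)
(M(-1) + 11)*l(6) = ((-3 - 1*(-1)) + 11)*((1 + 6)/(-2 + 6)) = ((-3 + 1) + 11)*(7/4) = (-2 + 11)*((¼)*7) = 9*(7/4) = 63/4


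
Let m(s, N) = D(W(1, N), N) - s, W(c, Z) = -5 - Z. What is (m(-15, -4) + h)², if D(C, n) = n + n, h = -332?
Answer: 105625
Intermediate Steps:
D(C, n) = 2*n
m(s, N) = -s + 2*N (m(s, N) = 2*N - s = -s + 2*N)
(m(-15, -4) + h)² = ((-1*(-15) + 2*(-4)) - 332)² = ((15 - 8) - 332)² = (7 - 332)² = (-325)² = 105625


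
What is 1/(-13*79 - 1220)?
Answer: -1/2247 ≈ -0.00044504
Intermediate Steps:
1/(-13*79 - 1220) = 1/(-1027 - 1220) = 1/(-2247) = -1/2247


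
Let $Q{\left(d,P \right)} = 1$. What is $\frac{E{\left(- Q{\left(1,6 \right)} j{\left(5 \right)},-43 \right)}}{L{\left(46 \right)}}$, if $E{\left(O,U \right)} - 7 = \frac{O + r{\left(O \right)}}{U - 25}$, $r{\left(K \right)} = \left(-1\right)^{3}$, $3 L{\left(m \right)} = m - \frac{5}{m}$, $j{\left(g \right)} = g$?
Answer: $\frac{16629}{35887} \approx 0.46337$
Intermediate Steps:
$L{\left(m \right)} = - \frac{5}{3 m} + \frac{m}{3}$ ($L{\left(m \right)} = \frac{m - \frac{5}{m}}{3} = - \frac{5}{3 m} + \frac{m}{3}$)
$r{\left(K \right)} = -1$
$E{\left(O,U \right)} = 7 + \frac{-1 + O}{-25 + U}$ ($E{\left(O,U \right)} = 7 + \frac{O - 1}{U - 25} = 7 + \frac{-1 + O}{-25 + U}$)
$\frac{E{\left(- Q{\left(1,6 \right)} j{\left(5 \right)},-43 \right)}}{L{\left(46 \right)}} = \frac{\frac{1}{-25 - 43} \left(-176 + \left(-1\right) 1 \cdot 5 + 7 \left(-43\right)\right)}{\frac{1}{3} \cdot \frac{1}{46} \left(-5 + 46^{2}\right)} = \frac{\frac{1}{-68} \left(-176 - 5 - 301\right)}{\frac{1}{3} \cdot \frac{1}{46} \left(-5 + 2116\right)} = \frac{\left(- \frac{1}{68}\right) \left(-176 - 5 - 301\right)}{\frac{1}{3} \cdot \frac{1}{46} \cdot 2111} = \frac{\left(- \frac{1}{68}\right) \left(-482\right)}{\frac{2111}{138}} = \frac{241}{34} \cdot \frac{138}{2111} = \frac{16629}{35887}$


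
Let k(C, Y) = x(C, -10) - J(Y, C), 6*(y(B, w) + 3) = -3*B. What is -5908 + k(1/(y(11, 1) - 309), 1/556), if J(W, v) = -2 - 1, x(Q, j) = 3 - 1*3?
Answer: -5905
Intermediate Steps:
y(B, w) = -3 - B/2 (y(B, w) = -3 + (-3*B)/6 = -3 - B/2)
x(Q, j) = 0 (x(Q, j) = 3 - 3 = 0)
J(W, v) = -3
k(C, Y) = 3 (k(C, Y) = 0 - 1*(-3) = 0 + 3 = 3)
-5908 + k(1/(y(11, 1) - 309), 1/556) = -5908 + 3 = -5905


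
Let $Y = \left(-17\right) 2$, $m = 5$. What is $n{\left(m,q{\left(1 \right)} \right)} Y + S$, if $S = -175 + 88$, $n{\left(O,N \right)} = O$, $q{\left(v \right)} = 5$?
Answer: $-257$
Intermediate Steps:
$Y = -34$
$S = -87$
$n{\left(m,q{\left(1 \right)} \right)} Y + S = 5 \left(-34\right) - 87 = -170 - 87 = -257$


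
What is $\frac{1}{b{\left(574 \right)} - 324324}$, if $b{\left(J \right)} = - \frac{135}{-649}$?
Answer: $- \frac{649}{210486141} \approx -3.0833 \cdot 10^{-6}$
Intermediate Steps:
$b{\left(J \right)} = \frac{135}{649}$ ($b{\left(J \right)} = \left(-135\right) \left(- \frac{1}{649}\right) = \frac{135}{649}$)
$\frac{1}{b{\left(574 \right)} - 324324} = \frac{1}{\frac{135}{649} - 324324} = \frac{1}{- \frac{210486141}{649}} = - \frac{649}{210486141}$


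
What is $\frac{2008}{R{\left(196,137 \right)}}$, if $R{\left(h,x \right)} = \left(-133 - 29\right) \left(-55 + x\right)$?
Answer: $- \frac{502}{3321} \approx -0.15116$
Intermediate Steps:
$R{\left(h,x \right)} = 8910 - 162 x$ ($R{\left(h,x \right)} = - 162 \left(-55 + x\right) = 8910 - 162 x$)
$\frac{2008}{R{\left(196,137 \right)}} = \frac{2008}{8910 - 22194} = \frac{2008}{-13284} = 2008 \left(- \frac{1}{13284}\right) = - \frac{502}{3321}$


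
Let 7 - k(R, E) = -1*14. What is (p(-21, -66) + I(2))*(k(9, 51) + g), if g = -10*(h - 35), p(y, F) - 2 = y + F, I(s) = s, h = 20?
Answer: -14193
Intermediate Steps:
p(y, F) = 2 + F + y (p(y, F) = 2 + (y + F) = 2 + (F + y) = 2 + F + y)
k(R, E) = 21 (k(R, E) = 7 - (-1)*14 = 7 - 1*(-14) = 7 + 14 = 21)
g = 150 (g = -10*(20 - 35) = -10*(-15) = 150)
(p(-21, -66) + I(2))*(k(9, 51) + g) = ((2 - 66 - 21) + 2)*(21 + 150) = (-85 + 2)*171 = -83*171 = -14193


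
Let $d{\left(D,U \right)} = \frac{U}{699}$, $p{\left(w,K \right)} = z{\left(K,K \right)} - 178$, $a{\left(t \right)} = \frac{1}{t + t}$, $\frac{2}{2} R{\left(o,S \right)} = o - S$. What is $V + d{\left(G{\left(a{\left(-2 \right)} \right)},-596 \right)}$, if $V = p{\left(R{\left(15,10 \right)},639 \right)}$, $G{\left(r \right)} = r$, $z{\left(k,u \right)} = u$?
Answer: $\frac{321643}{699} \approx 460.15$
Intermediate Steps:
$R{\left(o,S \right)} = o - S$
$a{\left(t \right)} = \frac{1}{2 t}$
$p{\left(w,K \right)} = -178 + K$ ($p{\left(w,K \right)} = K - 178 = -178 + K$)
$d{\left(D,U \right)} = \frac{U}{699}$ ($d{\left(D,U \right)} = U \frac{1}{699} = \frac{U}{699}$)
$V = 461$ ($V = -178 + 639 = 461$)
$V + d{\left(G{\left(a{\left(-2 \right)} \right)},-596 \right)} = 461 + \frac{1}{699} \left(-596\right) = 461 - \frac{596}{699} = \frac{321643}{699}$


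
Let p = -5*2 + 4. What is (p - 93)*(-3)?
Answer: 297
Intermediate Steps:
p = -6 (p = -10 + 4 = -6)
(p - 93)*(-3) = (-6 - 93)*(-3) = -99*(-3) = 297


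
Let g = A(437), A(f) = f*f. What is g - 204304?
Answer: -13335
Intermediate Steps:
A(f) = f**2
g = 190969 (g = 437**2 = 190969)
g - 204304 = 190969 - 204304 = -13335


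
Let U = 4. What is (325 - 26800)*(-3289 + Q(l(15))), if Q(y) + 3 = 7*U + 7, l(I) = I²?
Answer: 86229075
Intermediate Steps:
Q(y) = 32 (Q(y) = -3 + (7*4 + 7) = -3 + (28 + 7) = -3 + 35 = 32)
(325 - 26800)*(-3289 + Q(l(15))) = (325 - 26800)*(-3289 + 32) = -26475*(-3257) = 86229075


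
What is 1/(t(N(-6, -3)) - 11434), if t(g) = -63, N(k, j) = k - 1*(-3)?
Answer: -1/11497 ≈ -8.6979e-5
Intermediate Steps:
N(k, j) = 3 + k (N(k, j) = k + 3 = 3 + k)
1/(t(N(-6, -3)) - 11434) = 1/(-63 - 11434) = 1/(-11497) = -1/11497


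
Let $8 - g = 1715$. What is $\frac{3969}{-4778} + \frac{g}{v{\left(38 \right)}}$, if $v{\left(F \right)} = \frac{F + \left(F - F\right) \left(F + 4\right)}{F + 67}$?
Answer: $- \frac{214133913}{45391} \approx -4717.5$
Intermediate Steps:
$g = -1707$ ($g = 8 - 1715 = -1707$)
$v{\left(F \right)} = \frac{F}{67 + F}$ ($v{\left(F \right)} = \frac{F + 0 \left(4 + F\right)}{67 + F} = \frac{F + 0}{67 + F} = \frac{F}{67 + F}$)
$\frac{3969}{-4778} + \frac{g}{v{\left(38 \right)}} = \frac{3969}{-4778} - \frac{1707}{38 \frac{1}{67 + 38}} = 3969 \left(- \frac{1}{4778}\right) - \frac{1707}{38 \cdot \frac{1}{105}} = - \frac{3969}{4778} - \frac{1707}{38 \cdot \frac{1}{105}} = - \frac{3969}{4778} - \frac{1707}{\frac{38}{105}} = - \frac{3969}{4778} - \frac{179235}{38} = - \frac{214133913}{45391}$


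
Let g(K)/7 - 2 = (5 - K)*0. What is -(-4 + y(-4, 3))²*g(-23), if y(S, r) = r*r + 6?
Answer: -1694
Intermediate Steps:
y(S, r) = 6 + r² (y(S, r) = r² + 6 = 6 + r²)
g(K) = 14 (g(K) = 14 + 7*((5 - K)*0) = 14 + 7*0 = 14 + 0 = 14)
-(-4 + y(-4, 3))²*g(-23) = -(-4 + (6 + 3²))²*14 = -(-4 + (6 + 9))²*14 = -(-4 + 15)²*14 = -11²*14 = -121*14 = -1*1694 = -1694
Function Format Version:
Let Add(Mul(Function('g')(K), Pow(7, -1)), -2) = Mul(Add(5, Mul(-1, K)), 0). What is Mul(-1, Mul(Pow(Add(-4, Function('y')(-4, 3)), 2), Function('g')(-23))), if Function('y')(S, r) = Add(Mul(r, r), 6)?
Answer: -1694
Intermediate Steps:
Function('y')(S, r) = Add(6, Pow(r, 2)) (Function('y')(S, r) = Add(Pow(r, 2), 6) = Add(6, Pow(r, 2)))
Function('g')(K) = 14 (Function('g')(K) = Add(14, Mul(7, Mul(Add(5, Mul(-1, K)), 0))) = Add(14, Mul(7, 0)) = Add(14, 0) = 14)
Mul(-1, Mul(Pow(Add(-4, Function('y')(-4, 3)), 2), Function('g')(-23))) = Mul(-1, Mul(Pow(Add(-4, Add(6, Pow(3, 2))), 2), 14)) = Mul(-1, Mul(Pow(Add(-4, Add(6, 9)), 2), 14)) = Mul(-1, Mul(Pow(Add(-4, 15), 2), 14)) = Mul(-1, Mul(Pow(11, 2), 14)) = Mul(-1, Mul(121, 14)) = Mul(-1, 1694) = -1694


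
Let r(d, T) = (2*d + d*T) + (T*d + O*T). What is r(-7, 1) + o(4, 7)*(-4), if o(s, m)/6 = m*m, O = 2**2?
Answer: -1200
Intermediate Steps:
O = 4
o(s, m) = 6*m**2 (o(s, m) = 6*(m*m) = 6*m**2)
r(d, T) = 2*d + 4*T + 2*T*d (r(d, T) = (2*d + d*T) + (T*d + 4*T) = (2*d + T*d) + (4*T + T*d) = 2*d + 4*T + 2*T*d)
r(-7, 1) + o(4, 7)*(-4) = (2*(-7) + 4*1 + 2*1*(-7)) + (6*7**2)*(-4) = (-14 + 4 - 14) + (6*49)*(-4) = -24 + 294*(-4) = -24 - 1176 = -1200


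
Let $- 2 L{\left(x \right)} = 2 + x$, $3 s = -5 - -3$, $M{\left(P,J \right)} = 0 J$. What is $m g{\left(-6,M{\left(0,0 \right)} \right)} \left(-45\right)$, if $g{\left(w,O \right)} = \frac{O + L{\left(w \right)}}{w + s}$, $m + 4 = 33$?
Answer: $\frac{783}{2} \approx 391.5$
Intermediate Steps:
$M{\left(P,J \right)} = 0$
$s = - \frac{2}{3}$ ($s = \frac{-5 - -3}{3} = \frac{-5 + 3}{3} = \frac{1}{3} \left(-2\right) = - \frac{2}{3} \approx -0.66667$)
$L{\left(x \right)} = -1 - \frac{x}{2}$ ($L{\left(x \right)} = - \frac{2 + x}{2} = -1 - \frac{x}{2}$)
$m = 29$ ($m = -4 + 33 = 29$)
$g{\left(w,O \right)} = \frac{-1 + O - \frac{w}{2}}{- \frac{2}{3} + w}$ ($g{\left(w,O \right)} = \frac{O - \left(1 + \frac{w}{2}\right)}{w - \frac{2}{3}} = \frac{-1 + O - \frac{w}{2}}{- \frac{2}{3} + w}$)
$m g{\left(-6,M{\left(0,0 \right)} \right)} \left(-45\right) = 29 \frac{3 \left(-2 - -6 + 2 \cdot 0\right)}{2 \left(-2 + 3 \left(-6\right)\right)} \left(-45\right) = 29 \frac{3 \left(-2 + 6 + 0\right)}{2 \left(-2 - 18\right)} \left(-45\right) = 29 \cdot \frac{3}{2} \frac{1}{-20} \cdot 4 \left(-45\right) = 29 \cdot \frac{3}{2} \left(- \frac{1}{20}\right) 4 \left(-45\right) = 29 \left(- \frac{3}{10}\right) \left(-45\right) = \left(- \frac{87}{10}\right) \left(-45\right) = \frac{783}{2}$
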